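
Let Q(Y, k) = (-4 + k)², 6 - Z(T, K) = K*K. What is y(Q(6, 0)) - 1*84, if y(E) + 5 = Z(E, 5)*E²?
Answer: -4953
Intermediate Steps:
Z(T, K) = 6 - K² (Z(T, K) = 6 - K*K = 6 - K²)
y(E) = -5 - 19*E² (y(E) = -5 + (6 - 1*5²)*E² = -5 + (6 - 1*25)*E² = -5 + (6 - 25)*E² = -5 - 19*E²)
y(Q(6, 0)) - 1*84 = (-5 - 19*(-4 + 0)⁴) - 1*84 = (-5 - 19*((-4)²)²) - 84 = (-5 - 19*16²) - 84 = (-5 - 19*256) - 84 = (-5 - 4864) - 84 = -4869 - 84 = -4953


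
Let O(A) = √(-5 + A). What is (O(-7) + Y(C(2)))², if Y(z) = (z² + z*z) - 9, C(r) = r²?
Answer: 517 + 92*I*√3 ≈ 517.0 + 159.35*I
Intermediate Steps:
Y(z) = -9 + 2*z² (Y(z) = (z² + z²) - 9 = 2*z² - 9 = -9 + 2*z²)
(O(-7) + Y(C(2)))² = (√(-5 - 7) + (-9 + 2*(2²)²))² = (√(-12) + (-9 + 2*4²))² = (2*I*√3 + (-9 + 2*16))² = (2*I*√3 + (-9 + 32))² = (2*I*√3 + 23)² = (23 + 2*I*√3)²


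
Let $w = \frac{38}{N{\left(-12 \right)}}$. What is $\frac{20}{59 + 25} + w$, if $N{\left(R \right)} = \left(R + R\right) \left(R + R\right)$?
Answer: $\frac{613}{2016} \approx 0.30407$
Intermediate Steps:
$N{\left(R \right)} = 4 R^{2}$ ($N{\left(R \right)} = 2 R 2 R = 4 R^{2}$)
$w = \frac{19}{288}$ ($w = \frac{38}{4 \left(-12\right)^{2}} = \frac{38}{4 \cdot 144} = \frac{38}{576} = 38 \cdot \frac{1}{576} = \frac{19}{288} \approx 0.065972$)
$\frac{20}{59 + 25} + w = \frac{20}{59 + 25} + \frac{19}{288} = \frac{20}{84} + \frac{19}{288} = 20 \cdot \frac{1}{84} + \frac{19}{288} = \frac{5}{21} + \frac{19}{288} = \frac{613}{2016}$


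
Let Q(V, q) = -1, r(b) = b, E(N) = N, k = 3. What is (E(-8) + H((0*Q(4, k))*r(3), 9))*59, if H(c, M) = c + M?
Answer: 59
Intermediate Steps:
H(c, M) = M + c
(E(-8) + H((0*Q(4, k))*r(3), 9))*59 = (-8 + (9 + (0*(-1))*3))*59 = (-8 + (9 + 0*3))*59 = (-8 + (9 + 0))*59 = (-8 + 9)*59 = 1*59 = 59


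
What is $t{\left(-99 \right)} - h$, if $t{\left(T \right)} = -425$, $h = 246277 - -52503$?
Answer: $-299205$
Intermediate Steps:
$h = 298780$ ($h = 246277 + 52503 = 298780$)
$t{\left(-99 \right)} - h = -425 - 298780 = -299205$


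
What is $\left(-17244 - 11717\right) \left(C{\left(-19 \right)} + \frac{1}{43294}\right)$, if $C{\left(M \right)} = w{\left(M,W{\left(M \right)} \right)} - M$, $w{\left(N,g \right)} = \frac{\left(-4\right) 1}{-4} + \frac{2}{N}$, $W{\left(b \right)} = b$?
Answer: $- \frac{473951138111}{822586} \approx -5.7617 \cdot 10^{5}$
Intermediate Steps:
$w{\left(N,g \right)} = 1 + \frac{2}{N}$ ($w{\left(N,g \right)} = \left(-4\right) \left(- \frac{1}{4}\right) + \frac{2}{N} = 1 + \frac{2}{N}$)
$C{\left(M \right)} = - M + \frac{2 + M}{M}$ ($C{\left(M \right)} = \frac{2 + M}{M} - M = - M + \frac{2 + M}{M}$)
$\left(-17244 - 11717\right) \left(C{\left(-19 \right)} + \frac{1}{43294}\right) = \left(-17244 - 11717\right) \left(\left(1 - -19 + \frac{2}{-19}\right) + \frac{1}{43294}\right) = - 28961 \left(\left(1 + 19 + 2 \left(- \frac{1}{19}\right)\right) + \frac{1}{43294}\right) = - 28961 \left(\left(1 + 19 - \frac{2}{19}\right) + \frac{1}{43294}\right) = - 28961 \left(\frac{378}{19} + \frac{1}{43294}\right) = \left(-28961\right) \frac{16365151}{822586} = - \frac{473951138111}{822586}$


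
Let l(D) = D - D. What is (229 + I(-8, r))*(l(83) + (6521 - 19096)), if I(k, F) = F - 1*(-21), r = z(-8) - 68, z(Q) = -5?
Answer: -2225775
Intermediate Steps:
r = -73 (r = -5 - 68 = -73)
I(k, F) = 21 + F (I(k, F) = F + 21 = 21 + F)
l(D) = 0
(229 + I(-8, r))*(l(83) + (6521 - 19096)) = (229 + (21 - 73))*(0 + (6521 - 19096)) = (229 - 52)*(0 - 12575) = 177*(-12575) = -2225775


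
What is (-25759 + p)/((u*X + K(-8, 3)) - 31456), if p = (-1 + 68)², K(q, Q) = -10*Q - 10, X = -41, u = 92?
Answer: 3545/5878 ≈ 0.60310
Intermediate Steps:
K(q, Q) = -10 - 10*Q
p = 4489 (p = 67² = 4489)
(-25759 + p)/((u*X + K(-8, 3)) - 31456) = (-25759 + 4489)/((92*(-41) + (-10 - 10*3)) - 31456) = -21270/((-3772 + (-10 - 30)) - 31456) = -21270/((-3772 - 40) - 31456) = -21270/(-3812 - 31456) = -21270/(-35268) = -21270*(-1/35268) = 3545/5878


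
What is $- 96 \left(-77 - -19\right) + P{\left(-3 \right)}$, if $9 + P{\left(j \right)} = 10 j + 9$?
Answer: $5538$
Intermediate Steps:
$P{\left(j \right)} = 10 j$ ($P{\left(j \right)} = -9 + \left(10 j + 9\right) = -9 + \left(9 + 10 j\right) = 10 j$)
$- 96 \left(-77 - -19\right) + P{\left(-3 \right)} = - 96 \left(-77 - -19\right) + 10 \left(-3\right) = - 96 \left(-77 + 19\right) - 30 = \left(-96\right) \left(-58\right) - 30 = 5568 - 30 = 5538$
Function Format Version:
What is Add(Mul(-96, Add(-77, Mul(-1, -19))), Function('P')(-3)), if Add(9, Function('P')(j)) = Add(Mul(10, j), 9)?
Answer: 5538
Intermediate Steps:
Function('P')(j) = Mul(10, j) (Function('P')(j) = Add(-9, Add(Mul(10, j), 9)) = Add(-9, Add(9, Mul(10, j))) = Mul(10, j))
Add(Mul(-96, Add(-77, Mul(-1, -19))), Function('P')(-3)) = Add(Mul(-96, Add(-77, Mul(-1, -19))), Mul(10, -3)) = Add(Mul(-96, Add(-77, 19)), -30) = Add(Mul(-96, -58), -30) = Add(5568, -30) = 5538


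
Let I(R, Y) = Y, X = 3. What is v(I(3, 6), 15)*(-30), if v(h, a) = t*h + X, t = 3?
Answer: -630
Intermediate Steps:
v(h, a) = 3 + 3*h (v(h, a) = 3*h + 3 = 3 + 3*h)
v(I(3, 6), 15)*(-30) = (3 + 3*6)*(-30) = (3 + 18)*(-30) = 21*(-30) = -630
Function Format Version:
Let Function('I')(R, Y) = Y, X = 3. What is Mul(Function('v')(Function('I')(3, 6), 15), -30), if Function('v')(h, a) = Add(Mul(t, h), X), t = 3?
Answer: -630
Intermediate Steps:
Function('v')(h, a) = Add(3, Mul(3, h)) (Function('v')(h, a) = Add(Mul(3, h), 3) = Add(3, Mul(3, h)))
Mul(Function('v')(Function('I')(3, 6), 15), -30) = Mul(Add(3, Mul(3, 6)), -30) = Mul(Add(3, 18), -30) = Mul(21, -30) = -630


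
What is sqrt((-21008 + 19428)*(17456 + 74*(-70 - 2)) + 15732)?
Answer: 2*I*sqrt(4786627) ≈ 4375.7*I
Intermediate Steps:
sqrt((-21008 + 19428)*(17456 + 74*(-70 - 2)) + 15732) = sqrt(-1580*(17456 + 74*(-72)) + 15732) = sqrt(-1580*(17456 - 5328) + 15732) = sqrt(-1580*12128 + 15732) = sqrt(-19162240 + 15732) = sqrt(-19146508) = 2*I*sqrt(4786627)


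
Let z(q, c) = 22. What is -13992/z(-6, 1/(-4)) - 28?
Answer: -664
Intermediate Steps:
-13992/z(-6, 1/(-4)) - 28 = -13992/22 - 28 = -318*2 - 28 = -636 - 28 = -664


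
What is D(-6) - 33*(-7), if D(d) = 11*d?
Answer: 165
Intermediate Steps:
D(-6) - 33*(-7) = 11*(-6) - 33*(-7) = -66 + 231 = 165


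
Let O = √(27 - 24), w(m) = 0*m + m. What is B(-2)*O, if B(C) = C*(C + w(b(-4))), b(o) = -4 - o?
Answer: 4*√3 ≈ 6.9282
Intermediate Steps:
w(m) = m (w(m) = 0 + m = m)
O = √3 ≈ 1.7320
B(C) = C² (B(C) = C*(C + (-4 - 1*(-4))) = C*(C + (-4 + 4)) = C*(C + 0) = C*C = C²)
B(-2)*O = (-2)²*√3 = 4*√3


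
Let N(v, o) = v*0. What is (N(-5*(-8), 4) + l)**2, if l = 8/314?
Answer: 16/24649 ≈ 0.00064911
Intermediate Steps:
l = 4/157 (l = 8*(1/314) = 4/157 ≈ 0.025478)
N(v, o) = 0
(N(-5*(-8), 4) + l)**2 = (0 + 4/157)**2 = (4/157)**2 = 16/24649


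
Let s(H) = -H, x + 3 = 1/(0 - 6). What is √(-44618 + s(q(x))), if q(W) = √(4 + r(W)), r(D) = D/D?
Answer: √(-44618 - √5) ≈ 211.24*I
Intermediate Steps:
x = -19/6 (x = -3 + 1/(0 - 6) = -3 + 1/(-6) = -3 - ⅙ = -19/6 ≈ -3.1667)
r(D) = 1
q(W) = √5 (q(W) = √(4 + 1) = √5)
√(-44618 + s(q(x))) = √(-44618 - √5)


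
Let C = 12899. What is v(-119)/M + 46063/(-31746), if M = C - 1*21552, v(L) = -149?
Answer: -393852985/274698138 ≈ -1.4338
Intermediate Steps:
M = -8653 (M = 12899 - 1*21552 = 12899 - 21552 = -8653)
v(-119)/M + 46063/(-31746) = -149/(-8653) + 46063/(-31746) = -149*(-1/8653) + 46063*(-1/31746) = 149/8653 - 46063/31746 = -393852985/274698138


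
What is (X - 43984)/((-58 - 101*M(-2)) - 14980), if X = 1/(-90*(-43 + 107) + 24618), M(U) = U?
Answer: 829450271/279777288 ≈ 2.9647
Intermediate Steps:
X = 1/18858 (X = 1/(-90*64 + 24618) = 1/(-5760 + 24618) = 1/18858 ≈ 5.3028e-5)
(X - 43984)/((-58 - 101*M(-2)) - 14980) = (1/18858 - 43984)/((-58 - 101*(-2)) - 14980) = -829450271/(18858*((-58 + 202) - 14980)) = -829450271/(18858*(144 - 14980)) = -829450271/18858/(-14836) = -829450271/18858*(-1/14836) = 829450271/279777288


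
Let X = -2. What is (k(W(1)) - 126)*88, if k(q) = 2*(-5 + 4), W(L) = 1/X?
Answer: -11264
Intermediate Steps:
W(L) = -½ (W(L) = 1/(-2) = -½)
k(q) = -2 (k(q) = 2*(-1) = -2)
(k(W(1)) - 126)*88 = (-2 - 126)*88 = -128*88 = -11264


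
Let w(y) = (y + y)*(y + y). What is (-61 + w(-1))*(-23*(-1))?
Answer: -1311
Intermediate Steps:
w(y) = 4*y**2 (w(y) = (2*y)*(2*y) = 4*y**2)
(-61 + w(-1))*(-23*(-1)) = (-61 + 4*(-1)**2)*(-23*(-1)) = (-61 + 4*1)*23 = (-61 + 4)*23 = -57*23 = -1311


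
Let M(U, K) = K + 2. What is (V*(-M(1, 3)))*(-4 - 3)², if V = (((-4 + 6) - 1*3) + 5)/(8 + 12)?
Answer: -49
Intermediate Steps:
M(U, K) = 2 + K
V = ⅕ (V = ((2 - 3) + 5)/20 = (-1 + 5)*(1/20) = 4*(1/20) = ⅕ ≈ 0.20000)
(V*(-M(1, 3)))*(-4 - 3)² = ((-(2 + 3))/5)*(-4 - 3)² = ((-5)/5)*(-7)² = ((-1*5)/5)*49 = ((⅕)*(-5))*49 = -1*49 = -49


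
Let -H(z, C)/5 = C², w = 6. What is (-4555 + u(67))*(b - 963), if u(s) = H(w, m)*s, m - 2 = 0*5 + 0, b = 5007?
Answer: -23839380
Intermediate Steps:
m = 2 (m = 2 + (0*5 + 0) = 2 + (0 + 0) = 2 + 0 = 2)
H(z, C) = -5*C²
u(s) = -20*s (u(s) = (-5*2²)*s = (-5*4)*s = -20*s)
(-4555 + u(67))*(b - 963) = (-4555 - 20*67)*(5007 - 963) = (-4555 - 1340)*4044 = -5895*4044 = -23839380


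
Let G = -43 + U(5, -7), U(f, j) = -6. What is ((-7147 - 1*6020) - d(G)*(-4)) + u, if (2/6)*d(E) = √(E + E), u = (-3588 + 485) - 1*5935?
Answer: -22205 + 84*I*√2 ≈ -22205.0 + 118.79*I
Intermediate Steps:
G = -49 (G = -43 - 6 = -49)
u = -9038 (u = -3103 - 5935 = -9038)
d(E) = 3*√2*√E (d(E) = 3*√(E + E) = 3*√(2*E) = 3*(√2*√E) = 3*√2*√E)
((-7147 - 1*6020) - d(G)*(-4)) + u = ((-7147 - 1*6020) - 3*√2*√(-49)*(-4)) - 9038 = ((-7147 - 6020) - 3*√2*7*I*(-4)) - 9038 = (-13167 - 21*I*√2*(-4)) - 9038 = (-13167 + 84*I*√2) - 9038 = -22205 + 84*I*√2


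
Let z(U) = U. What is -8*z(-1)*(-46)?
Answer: -368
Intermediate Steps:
-8*z(-1)*(-46) = -8*(-1)*(-46) = 8*(-46) = -368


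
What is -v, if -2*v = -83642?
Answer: -41821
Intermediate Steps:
v = 41821 (v = -1/2*(-83642) = 41821)
-v = -1*41821 = -41821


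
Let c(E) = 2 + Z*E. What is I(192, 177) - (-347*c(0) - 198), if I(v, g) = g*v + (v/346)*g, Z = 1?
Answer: 6050540/173 ≈ 34974.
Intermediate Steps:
c(E) = 2 + E (c(E) = 2 + 1*E = 2 + E)
I(v, g) = 347*g*v/346 (I(v, g) = g*v + (v*(1/346))*g = g*v + (v/346)*g = g*v + g*v/346 = 347*g*v/346)
I(192, 177) - (-347*c(0) - 198) = (347/346)*177*192 - (-347*(2 + 0) - 198) = 5896224/173 - (-347*2 - 198) = 5896224/173 - (-694 - 198) = 5896224/173 - 1*(-892) = 5896224/173 + 892 = 6050540/173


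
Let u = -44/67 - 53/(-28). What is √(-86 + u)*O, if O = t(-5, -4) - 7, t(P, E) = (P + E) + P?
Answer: -3*I*√74578973/134 ≈ -193.34*I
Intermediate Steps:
t(P, E) = E + 2*P (t(P, E) = (E + P) + P = E + 2*P)
u = 2319/1876 (u = -44*1/67 - 53*(-1/28) = -44/67 + 53/28 = 2319/1876 ≈ 1.2361)
O = -21 (O = (-4 + 2*(-5)) - 7 = (-4 - 10) - 7 = -14 - 7 = -21)
√(-86 + u)*O = √(-86 + 2319/1876)*(-21) = √(-159017/1876)*(-21) = (I*√74578973/938)*(-21) = -3*I*√74578973/134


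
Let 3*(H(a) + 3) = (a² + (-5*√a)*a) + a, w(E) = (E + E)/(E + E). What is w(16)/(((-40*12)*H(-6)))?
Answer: I/(480*(-7*I + 10*√6)) ≈ -2.247e-5 + 7.863e-5*I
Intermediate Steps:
w(E) = 1 (w(E) = (2*E)/((2*E)) = (2*E)*(1/(2*E)) = 1)
H(a) = -3 - 5*a^(3/2)/3 + a/3 + a²/3 (H(a) = -3 + ((a² + (-5*√a)*a) + a)/3 = -3 + ((a² - 5*a^(3/2)) + a)/3 = -3 + (a + a² - 5*a^(3/2))/3 = -3 + (-5*a^(3/2)/3 + a/3 + a²/3) = -3 - 5*a^(3/2)/3 + a/3 + a²/3)
w(16)/(((-40*12)*H(-6))) = 1/((-40*12)*(-3 - (-10)*I*√6 + (⅓)*(-6) + (⅓)*(-6)²)) = 1/(-480*(-3 - (-10)*I*√6 - 2 + (⅓)*36)) = 1/(-480*(-3 + 10*I*√6 - 2 + 12)) = 1/(-480*(7 + 10*I*√6)) = 1/(-3360 - 4800*I*√6)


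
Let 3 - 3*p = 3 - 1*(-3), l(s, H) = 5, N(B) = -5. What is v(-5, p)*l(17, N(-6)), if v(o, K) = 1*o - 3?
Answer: -40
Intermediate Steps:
p = -1 (p = 1 - (3 - 1*(-3))/3 = 1 - (3 + 3)/3 = 1 - ⅓*6 = 1 - 2 = -1)
v(o, K) = -3 + o (v(o, K) = o - 3 = -3 + o)
v(-5, p)*l(17, N(-6)) = (-3 - 5)*5 = -8*5 = -40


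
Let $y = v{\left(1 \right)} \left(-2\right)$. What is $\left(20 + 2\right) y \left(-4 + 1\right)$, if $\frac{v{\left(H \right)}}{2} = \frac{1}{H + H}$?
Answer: $132$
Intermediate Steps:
$v{\left(H \right)} = \frac{1}{H}$ ($v{\left(H \right)} = \frac{2}{H + H} = \frac{2}{2 H} = 2 \frac{1}{2 H} = \frac{1}{H}$)
$y = -2$ ($y = 1^{-1} \left(-2\right) = 1 \left(-2\right) = -2$)
$\left(20 + 2\right) y \left(-4 + 1\right) = \left(20 + 2\right) \left(-2\right) \left(-4 + 1\right) = 22 \left(-2\right) \left(-3\right) = \left(-44\right) \left(-3\right) = 132$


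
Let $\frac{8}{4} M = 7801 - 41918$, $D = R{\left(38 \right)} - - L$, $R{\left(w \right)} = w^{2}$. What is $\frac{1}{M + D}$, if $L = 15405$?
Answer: $- \frac{2}{419} \approx -0.0047733$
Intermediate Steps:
$D = 16849$ ($D = 38^{2} - \left(-1\right) 15405 = 1444 - -15405 = 1444 + 15405 = 16849$)
$M = - \frac{34117}{2}$ ($M = \frac{7801 - 41918}{2} = \frac{1}{2} \left(-34117\right) = - \frac{34117}{2} \approx -17059.0$)
$\frac{1}{M + D} = \frac{1}{- \frac{34117}{2} + 16849} = \frac{1}{- \frac{419}{2}} = - \frac{2}{419}$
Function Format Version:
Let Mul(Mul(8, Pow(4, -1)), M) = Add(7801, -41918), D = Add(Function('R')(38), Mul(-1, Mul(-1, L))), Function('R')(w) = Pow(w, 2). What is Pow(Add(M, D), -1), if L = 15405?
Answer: Rational(-2, 419) ≈ -0.0047733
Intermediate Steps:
D = 16849 (D = Add(Pow(38, 2), Mul(-1, Mul(-1, 15405))) = Add(1444, Mul(-1, -15405)) = Add(1444, 15405) = 16849)
M = Rational(-34117, 2) (M = Mul(Rational(1, 2), Add(7801, -41918)) = Mul(Rational(1, 2), -34117) = Rational(-34117, 2) ≈ -17059.)
Pow(Add(M, D), -1) = Pow(Add(Rational(-34117, 2), 16849), -1) = Pow(Rational(-419, 2), -1) = Rational(-2, 419)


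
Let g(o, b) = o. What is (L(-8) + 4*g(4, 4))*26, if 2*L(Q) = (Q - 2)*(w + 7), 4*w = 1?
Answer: -1053/2 ≈ -526.50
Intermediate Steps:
w = ¼ (w = (¼)*1 = ¼ ≈ 0.25000)
L(Q) = -29/4 + 29*Q/8 (L(Q) = ((Q - 2)*(¼ + 7))/2 = ((-2 + Q)*(29/4))/2 = (-29/2 + 29*Q/4)/2 = -29/4 + 29*Q/8)
(L(-8) + 4*g(4, 4))*26 = ((-29/4 + (29/8)*(-8)) + 4*4)*26 = ((-29/4 - 29) + 16)*26 = (-145/4 + 16)*26 = -81/4*26 = -1053/2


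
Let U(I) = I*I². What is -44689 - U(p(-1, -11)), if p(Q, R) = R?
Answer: -43358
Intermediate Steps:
U(I) = I³
-44689 - U(p(-1, -11)) = -44689 - 1*(-11)³ = -44689 - 1*(-1331) = -44689 + 1331 = -43358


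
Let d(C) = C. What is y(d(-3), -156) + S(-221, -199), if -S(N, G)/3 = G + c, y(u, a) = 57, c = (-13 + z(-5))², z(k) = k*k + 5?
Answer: -213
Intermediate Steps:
z(k) = 5 + k² (z(k) = k² + 5 = 5 + k²)
c = 289 (c = (-13 + (5 + (-5)²))² = (-13 + (5 + 25))² = (-13 + 30)² = 17² = 289)
S(N, G) = -867 - 3*G (S(N, G) = -3*(G + 289) = -3*(289 + G) = -867 - 3*G)
y(d(-3), -156) + S(-221, -199) = 57 + (-867 - 3*(-199)) = 57 + (-867 + 597) = 57 - 270 = -213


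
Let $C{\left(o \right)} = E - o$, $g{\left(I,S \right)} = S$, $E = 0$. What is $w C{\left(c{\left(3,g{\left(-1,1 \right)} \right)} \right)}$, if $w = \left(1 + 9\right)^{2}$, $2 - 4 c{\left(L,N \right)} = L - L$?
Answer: $-50$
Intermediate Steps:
$c{\left(L,N \right)} = \frac{1}{2}$ ($c{\left(L,N \right)} = \frac{1}{2} - \frac{L - L}{4} = \frac{1}{2} - 0 = \frac{1}{2} + 0 = \frac{1}{2}$)
$w = 100$ ($w = 10^{2} = 100$)
$C{\left(o \right)} = - o$ ($C{\left(o \right)} = 0 - o = - o$)
$w C{\left(c{\left(3,g{\left(-1,1 \right)} \right)} \right)} = 100 \left(\left(-1\right) \frac{1}{2}\right) = 100 \left(- \frac{1}{2}\right) = -50$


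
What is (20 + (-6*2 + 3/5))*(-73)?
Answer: -3139/5 ≈ -627.80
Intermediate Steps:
(20 + (-6*2 + 3/5))*(-73) = (20 + (-12 + 3*(⅕)))*(-73) = (20 + (-12 + ⅗))*(-73) = (20 - 57/5)*(-73) = (43/5)*(-73) = -3139/5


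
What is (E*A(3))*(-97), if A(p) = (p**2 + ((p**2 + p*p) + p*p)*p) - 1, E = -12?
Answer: 103596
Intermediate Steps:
A(p) = -1 + p**2 + 3*p**3 (A(p) = (p**2 + ((p**2 + p**2) + p**2)*p) - 1 = (p**2 + (2*p**2 + p**2)*p) - 1 = (p**2 + (3*p**2)*p) - 1 = (p**2 + 3*p**3) - 1 = -1 + p**2 + 3*p**3)
(E*A(3))*(-97) = -12*(-1 + 3**2 + 3*3**3)*(-97) = -12*(-1 + 9 + 3*27)*(-97) = -12*(-1 + 9 + 81)*(-97) = -12*89*(-97) = -1068*(-97) = 103596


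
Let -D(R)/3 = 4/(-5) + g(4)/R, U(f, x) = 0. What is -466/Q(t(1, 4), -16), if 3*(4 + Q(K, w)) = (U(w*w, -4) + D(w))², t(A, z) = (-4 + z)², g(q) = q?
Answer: 186400/277 ≈ 672.92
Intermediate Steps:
D(R) = 12/5 - 12/R (D(R) = -3*(4/(-5) + 4/R) = -3*(4*(-⅕) + 4/R) = -3*(-⅘ + 4/R) = 12/5 - 12/R)
Q(K, w) = -4 + (12/5 - 12/w)²/3 (Q(K, w) = -4 + (0 + (12/5 - 12/w))²/3 = -4 + (12/5 - 12/w)²/3)
-466/Q(t(1, 4), -16) = -466/(-52/25 + 48/(-16)² - 96/5/(-16)) = -466/(-52/25 + 48*(1/256) - 96/5*(-1/16)) = -466/(-52/25 + 3/16 + 6/5) = -466/(-277/400) = -466*(-400/277) = 186400/277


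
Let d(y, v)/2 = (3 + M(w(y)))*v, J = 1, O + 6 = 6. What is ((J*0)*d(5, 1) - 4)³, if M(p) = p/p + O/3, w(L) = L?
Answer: -64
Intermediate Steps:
O = 0 (O = -6 + 6 = 0)
M(p) = 1 (M(p) = p/p + 0/3 = 1 + 0*(⅓) = 1 + 0 = 1)
d(y, v) = 8*v (d(y, v) = 2*((3 + 1)*v) = 2*(4*v) = 8*v)
((J*0)*d(5, 1) - 4)³ = ((1*0)*(8*1) - 4)³ = (0*8 - 4)³ = (0 - 4)³ = (-4)³ = -64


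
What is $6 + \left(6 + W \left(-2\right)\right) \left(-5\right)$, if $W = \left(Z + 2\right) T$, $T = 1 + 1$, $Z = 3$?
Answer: $76$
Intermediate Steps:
$T = 2$
$W = 10$ ($W = \left(3 + 2\right) 2 = 5 \cdot 2 = 10$)
$6 + \left(6 + W \left(-2\right)\right) \left(-5\right) = 6 + \left(6 + 10 \left(-2\right)\right) \left(-5\right) = 6 + \left(6 - 20\right) \left(-5\right) = 6 - -70 = 6 + 70 = 76$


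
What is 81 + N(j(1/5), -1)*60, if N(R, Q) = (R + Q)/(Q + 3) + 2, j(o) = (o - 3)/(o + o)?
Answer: -39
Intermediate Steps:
j(o) = (-3 + o)/(2*o) (j(o) = (-3 + o)/((2*o)) = (-3 + o)*(1/(2*o)) = (-3 + o)/(2*o))
N(R, Q) = 2 + (Q + R)/(3 + Q) (N(R, Q) = (Q + R)/(3 + Q) + 2 = 2 + (Q + R)/(3 + Q))
81 + N(j(1/5), -1)*60 = 81 + ((6 + (-3 + 1/5)/(2*(1/5)) + 3*(-1))/(3 - 1))*60 = 81 + ((6 + (-3 + 1/5)/(2*(1/5)) - 3)/2)*60 = 81 + ((6 + (1/2)*5*(-14/5) - 3)/2)*60 = 81 + ((6 - 7 - 3)/2)*60 = 81 + ((1/2)*(-4))*60 = 81 - 2*60 = 81 - 120 = -39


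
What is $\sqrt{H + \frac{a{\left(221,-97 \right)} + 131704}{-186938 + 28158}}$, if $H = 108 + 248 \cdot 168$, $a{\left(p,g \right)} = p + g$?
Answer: $\frac{\sqrt{65818540812185}}{39695} \approx 204.38$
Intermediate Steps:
$a{\left(p,g \right)} = g + p$
$H = 41772$ ($H = 108 + 41664 = 41772$)
$\sqrt{H + \frac{a{\left(221,-97 \right)} + 131704}{-186938 + 28158}} = \sqrt{41772 + \frac{\left(-97 + 221\right) + 131704}{-186938 + 28158}} = \sqrt{41772 + \frac{124 + 131704}{-158780}} = \sqrt{41772 + 131828 \left(- \frac{1}{158780}\right)} = \sqrt{41772 - \frac{32957}{39695}} = \sqrt{\frac{1658106583}{39695}} = \frac{\sqrt{65818540812185}}{39695}$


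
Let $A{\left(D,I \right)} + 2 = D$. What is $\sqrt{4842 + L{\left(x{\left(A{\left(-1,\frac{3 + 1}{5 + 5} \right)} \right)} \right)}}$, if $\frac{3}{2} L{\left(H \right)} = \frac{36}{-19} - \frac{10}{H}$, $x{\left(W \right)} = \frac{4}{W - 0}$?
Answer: $\frac{\sqrt{1749311}}{19} \approx 69.611$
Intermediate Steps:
$A{\left(D,I \right)} = -2 + D$
$x{\left(W \right)} = \frac{4}{W}$ ($x{\left(W \right)} = \frac{4}{W + 0} = \frac{4}{W}$)
$L{\left(H \right)} = - \frac{24}{19} - \frac{20}{3 H}$ ($L{\left(H \right)} = \frac{2 \left(\frac{36}{-19} - \frac{10}{H}\right)}{3} = \frac{2 \left(36 \left(- \frac{1}{19}\right) - \frac{10}{H}\right)}{3} = \frac{2 \left(- \frac{36}{19} - \frac{10}{H}\right)}{3} = - \frac{24}{19} - \frac{20}{3 H}$)
$\sqrt{4842 + L{\left(x{\left(A{\left(-1,\frac{3 + 1}{5 + 5} \right)} \right)} \right)}} = \sqrt{4842 + \frac{4 \left(-95 - 18 \frac{4}{-2 - 1}\right)}{57 \frac{4}{-2 - 1}}} = \sqrt{4842 + \frac{4 \left(-95 - 18 \frac{4}{-3}\right)}{57 \frac{4}{-3}}} = \sqrt{4842 + \frac{4 \left(-95 - 18 \cdot 4 \left(- \frac{1}{3}\right)\right)}{57 \cdot 4 \left(- \frac{1}{3}\right)}} = \sqrt{4842 + \frac{4 \left(-95 - -24\right)}{57 \left(- \frac{4}{3}\right)}} = \sqrt{4842 + \frac{4}{57} \left(- \frac{3}{4}\right) \left(-95 + 24\right)} = \sqrt{4842 + \frac{4}{57} \left(- \frac{3}{4}\right) \left(-71\right)} = \sqrt{4842 + \frac{71}{19}} = \sqrt{\frac{92069}{19}} = \frac{\sqrt{1749311}}{19}$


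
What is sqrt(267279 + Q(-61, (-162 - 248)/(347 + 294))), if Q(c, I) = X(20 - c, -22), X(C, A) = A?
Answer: sqrt(267257) ≈ 516.97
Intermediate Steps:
Q(c, I) = -22
sqrt(267279 + Q(-61, (-162 - 248)/(347 + 294))) = sqrt(267279 - 22) = sqrt(267257)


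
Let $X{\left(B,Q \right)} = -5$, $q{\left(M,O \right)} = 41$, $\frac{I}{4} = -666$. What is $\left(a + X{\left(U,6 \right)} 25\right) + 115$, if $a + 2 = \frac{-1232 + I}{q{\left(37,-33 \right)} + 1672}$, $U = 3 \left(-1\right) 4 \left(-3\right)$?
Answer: $- \frac{24452}{1713} \approx -14.274$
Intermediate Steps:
$I = -2664$ ($I = 4 \left(-666\right) = -2664$)
$U = 36$ ($U = \left(-3\right) 4 \left(-3\right) = \left(-12\right) \left(-3\right) = 36$)
$a = - \frac{7322}{1713}$ ($a = -2 + \frac{-1232 - 2664}{41 + 1672} = -2 - \frac{3896}{1713} = - \frac{7322}{1713} \approx -4.2744$)
$\left(a + X{\left(U,6 \right)} 25\right) + 115 = \left(- \frac{7322}{1713} - 125\right) + 115 = - \frac{221447}{1713} + 115 = - \frac{24452}{1713}$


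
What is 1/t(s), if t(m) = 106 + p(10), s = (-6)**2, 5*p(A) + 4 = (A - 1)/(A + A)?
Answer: 100/10529 ≈ 0.0094976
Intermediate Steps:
p(A) = -4/5 + (-1 + A)/(10*A) (p(A) = -4/5 + ((A - 1)/(A + A))/5 = -4/5 + ((-1 + A)/((2*A)))/5 = -4/5 + ((-1 + A)*(1/(2*A)))/5 = -4/5 + ((-1 + A)/(2*A))/5 = -4/5 + (-1 + A)/(10*A))
s = 36
t(m) = 10529/100 (t(m) = 106 + (1/10)*(-1 - 7*10)/10 = 106 + (1/10)*(1/10)*(-1 - 70) = 106 + (1/10)*(1/10)*(-71) = 106 - 71/100 = 10529/100)
1/t(s) = 1/(10529/100) = 100/10529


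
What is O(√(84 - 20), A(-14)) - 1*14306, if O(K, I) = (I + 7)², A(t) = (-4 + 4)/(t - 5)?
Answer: -14257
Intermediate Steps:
A(t) = 0 (A(t) = 0/(-5 + t) = 0)
O(K, I) = (7 + I)²
O(√(84 - 20), A(-14)) - 1*14306 = (7 + 0)² - 1*14306 = 7² - 14306 = 49 - 14306 = -14257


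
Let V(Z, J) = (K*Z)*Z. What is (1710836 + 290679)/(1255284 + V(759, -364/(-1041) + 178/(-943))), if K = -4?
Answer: -12913/6768 ≈ -1.9079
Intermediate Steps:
V(Z, J) = -4*Z**2 (V(Z, J) = (-4*Z)*Z = -4*Z**2)
(1710836 + 290679)/(1255284 + V(759, -364/(-1041) + 178/(-943))) = (1710836 + 290679)/(1255284 - 4*759**2) = 2001515/(1255284 - 4*576081) = 2001515/(1255284 - 2304324) = 2001515/(-1049040) = 2001515*(-1/1049040) = -12913/6768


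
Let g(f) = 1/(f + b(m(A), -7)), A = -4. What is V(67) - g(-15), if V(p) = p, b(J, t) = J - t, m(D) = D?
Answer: 805/12 ≈ 67.083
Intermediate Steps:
g(f) = 1/(3 + f) (g(f) = 1/(f + (-4 - 1*(-7))) = 1/(f + (-4 + 7)) = 1/(f + 3) = 1/(3 + f))
V(67) - g(-15) = 67 - 1/(3 - 15) = 67 - 1/(-12) = 67 - 1*(-1/12) = 67 + 1/12 = 805/12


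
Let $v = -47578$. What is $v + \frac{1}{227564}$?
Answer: $- \frac{10827039991}{227564} \approx -47578.0$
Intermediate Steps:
$v + \frac{1}{227564} = -47578 + \frac{1}{227564} = - \frac{10827039991}{227564}$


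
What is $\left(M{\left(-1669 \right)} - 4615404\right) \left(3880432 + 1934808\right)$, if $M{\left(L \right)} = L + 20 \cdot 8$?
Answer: $-26848457154120$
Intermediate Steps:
$M{\left(L \right)} = 160 + L$ ($M{\left(L \right)} = L + 160 = 160 + L$)
$\left(M{\left(-1669 \right)} - 4615404\right) \left(3880432 + 1934808\right) = \left(\left(160 - 1669\right) - 4615404\right) \left(3880432 + 1934808\right) = \left(-1509 - 4615404\right) 5815240 = \left(-4616913\right) 5815240 = -26848457154120$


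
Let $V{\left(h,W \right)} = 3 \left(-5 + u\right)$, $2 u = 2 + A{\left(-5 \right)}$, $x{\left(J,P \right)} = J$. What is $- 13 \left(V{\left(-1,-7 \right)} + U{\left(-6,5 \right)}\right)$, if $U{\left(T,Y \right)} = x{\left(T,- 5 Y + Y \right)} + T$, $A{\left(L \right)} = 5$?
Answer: $\frac{429}{2} \approx 214.5$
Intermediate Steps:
$U{\left(T,Y \right)} = 2 T$ ($U{\left(T,Y \right)} = T + T = 2 T$)
$u = \frac{7}{2}$ ($u = \frac{2 + 5}{2} = \frac{1}{2} \cdot 7 = \frac{7}{2} \approx 3.5$)
$V{\left(h,W \right)} = - \frac{9}{2}$ ($V{\left(h,W \right)} = 3 \left(-5 + \frac{7}{2}\right) = 3 \left(- \frac{3}{2}\right) = - \frac{9}{2}$)
$- 13 \left(V{\left(-1,-7 \right)} + U{\left(-6,5 \right)}\right) = - 13 \left(- \frac{9}{2} + 2 \left(-6\right)\right) = - 13 \left(- \frac{9}{2} - 12\right) = \left(-13\right) \left(- \frac{33}{2}\right) = \frac{429}{2}$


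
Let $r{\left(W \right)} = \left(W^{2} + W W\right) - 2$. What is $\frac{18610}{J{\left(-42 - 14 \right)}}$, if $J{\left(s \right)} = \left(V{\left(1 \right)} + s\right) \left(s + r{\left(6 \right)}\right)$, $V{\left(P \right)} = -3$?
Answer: $- \frac{9305}{413} \approx -22.53$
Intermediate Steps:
$r{\left(W \right)} = -2 + 2 W^{2}$ ($r{\left(W \right)} = \left(W^{2} + W^{2}\right) - 2 = 2 W^{2} - 2 = -2 + 2 W^{2}$)
$J{\left(s \right)} = \left(-3 + s\right) \left(70 + s\right)$ ($J{\left(s \right)} = \left(-3 + s\right) \left(s - \left(2 - 2 \cdot 6^{2}\right)\right) = \left(-3 + s\right) \left(s + \left(-2 + 2 \cdot 36\right)\right) = \left(-3 + s\right) \left(s + \left(-2 + 72\right)\right) = \left(-3 + s\right) \left(s + 70\right) = \left(-3 + s\right) \left(70 + s\right)$)
$\frac{18610}{J{\left(-42 - 14 \right)}} = \frac{18610}{-210 + \left(-42 - 14\right)^{2} + 67 \left(-42 - 14\right)} = \frac{18610}{-210 + \left(-56\right)^{2} + 67 \left(-56\right)} = \frac{18610}{-210 + 3136 - 3752} = \frac{18610}{-826} = 18610 \left(- \frac{1}{826}\right) = - \frac{9305}{413}$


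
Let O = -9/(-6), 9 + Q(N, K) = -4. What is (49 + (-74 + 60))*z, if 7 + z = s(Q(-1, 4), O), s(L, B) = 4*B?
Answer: -35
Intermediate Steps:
Q(N, K) = -13 (Q(N, K) = -9 - 4 = -13)
O = 3/2 (O = -9*(-⅙) = 3/2 ≈ 1.5000)
z = -1 (z = -7 + 4*(3/2) = -7 + 6 = -1)
(49 + (-74 + 60))*z = (49 + (-74 + 60))*(-1) = (49 - 14)*(-1) = 35*(-1) = -35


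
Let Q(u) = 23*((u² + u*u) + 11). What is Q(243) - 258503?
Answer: 2458004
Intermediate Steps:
Q(u) = 253 + 46*u² (Q(u) = 23*((u² + u²) + 11) = 23*(2*u² + 11) = 23*(11 + 2*u²) = 253 + 46*u²)
Q(243) - 258503 = (253 + 46*243²) - 258503 = (253 + 46*59049) - 258503 = (253 + 2716254) - 258503 = 2716507 - 258503 = 2458004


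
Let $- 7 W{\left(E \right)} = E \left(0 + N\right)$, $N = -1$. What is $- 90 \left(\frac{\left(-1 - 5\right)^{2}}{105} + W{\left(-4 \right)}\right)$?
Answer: $\frac{144}{7} \approx 20.571$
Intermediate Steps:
$W{\left(E \right)} = \frac{E}{7}$ ($W{\left(E \right)} = - \frac{E \left(0 - 1\right)}{7} = - \frac{E \left(-1\right)}{7} = - \frac{\left(-1\right) E}{7} = \frac{E}{7}$)
$- 90 \left(\frac{\left(-1 - 5\right)^{2}}{105} + W{\left(-4 \right)}\right) = - 90 \left(\frac{\left(-1 - 5\right)^{2}}{105} + \frac{1}{7} \left(-4\right)\right) = - 90 \left(\left(-6\right)^{2} \cdot \frac{1}{105} - \frac{4}{7}\right) = - 90 \left(36 \cdot \frac{1}{105} - \frac{4}{7}\right) = - 90 \left(\frac{12}{35} - \frac{4}{7}\right) = \left(-90\right) \left(- \frac{8}{35}\right) = \frac{144}{7}$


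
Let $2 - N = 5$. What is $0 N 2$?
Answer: $0$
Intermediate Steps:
$N = -3$ ($N = 2 - 5 = -3$)
$0 N 2 = 0 \left(-3\right) 2 = 0 \cdot 2 = 0$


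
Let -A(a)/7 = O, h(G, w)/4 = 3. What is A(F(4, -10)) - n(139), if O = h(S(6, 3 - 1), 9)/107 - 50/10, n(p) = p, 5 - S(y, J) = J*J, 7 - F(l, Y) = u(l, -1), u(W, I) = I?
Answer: -11212/107 ≈ -104.79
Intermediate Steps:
F(l, Y) = 8 (F(l, Y) = 7 - 1*(-1) = 7 + 1 = 8)
S(y, J) = 5 - J**2 (S(y, J) = 5 - J*J = 5 - J**2)
h(G, w) = 12 (h(G, w) = 4*3 = 12)
O = -523/107 (O = 12/107 - 50/10 = 12*(1/107) - 50*1/10 = 12/107 - 5 = -523/107 ≈ -4.8878)
A(a) = 3661/107 (A(a) = -7*(-523/107) = 3661/107)
A(F(4, -10)) - n(139) = 3661/107 - 1*139 = 3661/107 - 139 = -11212/107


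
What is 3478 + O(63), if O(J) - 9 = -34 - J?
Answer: 3390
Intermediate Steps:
O(J) = -25 - J (O(J) = 9 + (-34 - J) = -25 - J)
3478 + O(63) = 3478 + (-25 - 1*63) = 3478 + (-25 - 63) = 3478 - 88 = 3390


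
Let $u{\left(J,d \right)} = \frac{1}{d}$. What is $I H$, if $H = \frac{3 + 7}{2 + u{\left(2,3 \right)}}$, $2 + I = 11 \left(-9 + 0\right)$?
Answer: $- \frac{3030}{7} \approx -432.86$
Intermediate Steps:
$I = -101$ ($I = -2 + 11 \left(-9 + 0\right) = -2 + 11 \left(-9\right) = -2 - 99 = -101$)
$H = \frac{30}{7}$ ($H = \frac{3 + 7}{2 + \frac{1}{3}} = \frac{10}{2 + \frac{1}{3}} = \frac{10}{\frac{7}{3}} = 10 \cdot \frac{3}{7} = \frac{30}{7} \approx 4.2857$)
$I H = \left(-101\right) \frac{30}{7} = - \frac{3030}{7}$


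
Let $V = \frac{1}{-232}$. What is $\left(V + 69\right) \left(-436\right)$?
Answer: $- \frac{1744763}{58} \approx -30082.0$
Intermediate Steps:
$V = - \frac{1}{232} \approx -0.0043103$
$\left(V + 69\right) \left(-436\right) = \left(- \frac{1}{232} + 69\right) \left(-436\right) = \frac{16007}{232} \left(-436\right) = - \frac{1744763}{58}$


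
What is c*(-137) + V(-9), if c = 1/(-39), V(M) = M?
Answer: -214/39 ≈ -5.4872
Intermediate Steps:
c = -1/39 ≈ -0.025641
c*(-137) + V(-9) = -1/39*(-137) - 9 = 137/39 - 9 = -214/39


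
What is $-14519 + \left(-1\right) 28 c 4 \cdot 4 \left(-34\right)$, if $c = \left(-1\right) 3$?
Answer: $-60215$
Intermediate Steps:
$c = -3$
$-14519 + \left(-1\right) 28 c 4 \cdot 4 \left(-34\right) = -14519 + \left(-1\right) 28 \left(-3\right) 4 \cdot 4 \left(-34\right) = -14519 + - 28 \left(\left(-12\right) 4\right) \left(-34\right) = -14519 + \left(-28\right) \left(-48\right) \left(-34\right) = -14519 + 1344 \left(-34\right) = -14519 - 45696 = -60215$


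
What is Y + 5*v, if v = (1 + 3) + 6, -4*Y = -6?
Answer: 103/2 ≈ 51.500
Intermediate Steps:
Y = 3/2 (Y = -¼*(-6) = 3/2 ≈ 1.5000)
v = 10 (v = 4 + 6 = 10)
Y + 5*v = 3/2 + 5*10 = 3/2 + 50 = 103/2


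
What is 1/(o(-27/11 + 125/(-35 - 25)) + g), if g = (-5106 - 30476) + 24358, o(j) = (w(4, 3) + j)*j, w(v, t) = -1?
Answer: -17424/195129107 ≈ -8.9295e-5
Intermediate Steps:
o(j) = j*(-1 + j) (o(j) = (-1 + j)*j = j*(-1 + j))
g = -11224 (g = -35582 + 24358 = -11224)
1/(o(-27/11 + 125/(-35 - 25)) + g) = 1/((-27/11 + 125/(-35 - 25))*(-1 + (-27/11 + 125/(-35 - 25))) - 11224) = 1/((-27*1/11 + 125/(-60))*(-1 + (-27*1/11 + 125/(-60))) - 11224) = 1/((-27/11 + 125*(-1/60))*(-1 + (-27/11 + 125*(-1/60))) - 11224) = 1/((-27/11 - 25/12)*(-1 + (-27/11 - 25/12)) - 11224) = 1/(-599*(-1 - 599/132)/132 - 11224) = 1/(-599/132*(-731/132) - 11224) = 1/(437869/17424 - 11224) = 1/(-195129107/17424) = -17424/195129107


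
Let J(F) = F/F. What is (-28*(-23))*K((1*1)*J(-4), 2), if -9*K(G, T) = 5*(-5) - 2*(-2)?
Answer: 4508/3 ≈ 1502.7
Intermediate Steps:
J(F) = 1
K(G, T) = 7/3 (K(G, T) = -(5*(-5) - 2*(-2))/9 = -(-25 + 4)/9 = -⅑*(-21) = 7/3)
(-28*(-23))*K((1*1)*J(-4), 2) = -28*(-23)*(7/3) = 644*(7/3) = 4508/3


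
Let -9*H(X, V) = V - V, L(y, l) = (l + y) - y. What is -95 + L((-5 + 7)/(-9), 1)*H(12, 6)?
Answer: -95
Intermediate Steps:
L(y, l) = l
H(X, V) = 0 (H(X, V) = -(V - V)/9 = -⅑*0 = 0)
-95 + L((-5 + 7)/(-9), 1)*H(12, 6) = -95 + 1*0 = -95 + 0 = -95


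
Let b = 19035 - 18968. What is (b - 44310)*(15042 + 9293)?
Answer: -1076653405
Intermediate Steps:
b = 67
(b - 44310)*(15042 + 9293) = (67 - 44310)*(15042 + 9293) = -44243*24335 = -1076653405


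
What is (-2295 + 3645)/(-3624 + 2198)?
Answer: -675/713 ≈ -0.94670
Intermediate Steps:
(-2295 + 3645)/(-3624 + 2198) = 1350/(-1426) = 1350*(-1/1426) = -675/713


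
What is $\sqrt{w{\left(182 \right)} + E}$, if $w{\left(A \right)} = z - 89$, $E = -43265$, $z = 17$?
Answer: $i \sqrt{43337} \approx 208.18 i$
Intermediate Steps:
$w{\left(A \right)} = -72$ ($w{\left(A \right)} = 17 - 89 = -72$)
$\sqrt{w{\left(182 \right)} + E} = \sqrt{-72 - 43265} = \sqrt{-43337} = i \sqrt{43337}$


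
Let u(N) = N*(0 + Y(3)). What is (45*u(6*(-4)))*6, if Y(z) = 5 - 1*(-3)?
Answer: -51840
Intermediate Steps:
Y(z) = 8 (Y(z) = 5 + 3 = 8)
u(N) = 8*N (u(N) = N*(0 + 8) = N*8 = 8*N)
(45*u(6*(-4)))*6 = (45*(8*(6*(-4))))*6 = (45*(8*(-24)))*6 = (45*(-192))*6 = -8640*6 = -51840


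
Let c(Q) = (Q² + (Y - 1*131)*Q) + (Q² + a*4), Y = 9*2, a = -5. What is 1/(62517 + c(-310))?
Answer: 1/289727 ≈ 3.4515e-6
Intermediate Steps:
Y = 18
c(Q) = -20 - 113*Q + 2*Q² (c(Q) = (Q² + (18 - 1*131)*Q) + (Q² - 5*4) = (Q² + (18 - 131)*Q) + (Q² - 20) = (Q² - 113*Q) + (-20 + Q²) = -20 - 113*Q + 2*Q²)
1/(62517 + c(-310)) = 1/(62517 + (-20 - 113*(-310) + 2*(-310)²)) = 1/(62517 + (-20 + 35030 + 2*96100)) = 1/(62517 + (-20 + 35030 + 192200)) = 1/(62517 + 227210) = 1/289727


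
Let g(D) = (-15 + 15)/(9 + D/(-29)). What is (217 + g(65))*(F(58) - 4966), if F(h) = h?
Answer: -1065036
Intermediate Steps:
g(D) = 0 (g(D) = 0/(9 + D*(-1/29)) = 0/(9 - D/29) = 0)
(217 + g(65))*(F(58) - 4966) = (217 + 0)*(58 - 4966) = 217*(-4908) = -1065036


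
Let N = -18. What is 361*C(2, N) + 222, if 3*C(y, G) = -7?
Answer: -1861/3 ≈ -620.33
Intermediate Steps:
C(y, G) = -7/3 (C(y, G) = (⅓)*(-7) = -7/3)
361*C(2, N) + 222 = 361*(-7/3) + 222 = -2527/3 + 222 = -1861/3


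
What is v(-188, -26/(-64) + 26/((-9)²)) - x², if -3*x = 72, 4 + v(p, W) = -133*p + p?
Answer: 24236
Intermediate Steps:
v(p, W) = -4 - 132*p (v(p, W) = -4 + (-133*p + p) = -4 - 132*p)
x = -24 (x = -⅓*72 = -24)
v(-188, -26/(-64) + 26/((-9)²)) - x² = (-4 - 132*(-188)) - 1*(-24)² = (-4 + 24816) - 1*576 = 24812 - 576 = 24236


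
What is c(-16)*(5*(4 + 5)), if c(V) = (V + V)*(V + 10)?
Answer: 8640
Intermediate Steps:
c(V) = 2*V*(10 + V) (c(V) = (2*V)*(10 + V) = 2*V*(10 + V))
c(-16)*(5*(4 + 5)) = (2*(-16)*(10 - 16))*(5*(4 + 5)) = (2*(-16)*(-6))*(5*9) = 192*45 = 8640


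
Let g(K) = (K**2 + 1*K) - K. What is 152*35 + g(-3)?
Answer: 5329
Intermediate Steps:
g(K) = K**2 (g(K) = (K**2 + K) - K = (K + K**2) - K = K**2)
152*35 + g(-3) = 152*35 + (-3)**2 = 5320 + 9 = 5329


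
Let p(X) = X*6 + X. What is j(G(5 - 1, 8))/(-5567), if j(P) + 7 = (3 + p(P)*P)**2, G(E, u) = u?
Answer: -203394/5567 ≈ -36.536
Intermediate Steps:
p(X) = 7*X (p(X) = 6*X + X = 7*X)
j(P) = -7 + (3 + 7*P**2)**2 (j(P) = -7 + (3 + (7*P)*P)**2 = -7 + (3 + 7*P**2)**2)
j(G(5 - 1, 8))/(-5567) = (-7 + (3 + 7*8**2)**2)/(-5567) = (-7 + (3 + 7*64)**2)*(-1/5567) = (-7 + (3 + 448)**2)*(-1/5567) = (-7 + 451**2)*(-1/5567) = (-7 + 203401)*(-1/5567) = 203394*(-1/5567) = -203394/5567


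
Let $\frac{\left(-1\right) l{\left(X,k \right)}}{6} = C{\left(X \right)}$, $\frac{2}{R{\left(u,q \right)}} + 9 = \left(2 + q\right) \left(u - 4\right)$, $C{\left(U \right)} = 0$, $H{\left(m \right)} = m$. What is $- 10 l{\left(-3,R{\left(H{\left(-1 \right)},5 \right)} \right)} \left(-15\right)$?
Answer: $0$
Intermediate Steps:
$R{\left(u,q \right)} = \frac{2}{-9 + \left(-4 + u\right) \left(2 + q\right)}$ ($R{\left(u,q \right)} = \frac{2}{-9 + \left(2 + q\right) \left(u - 4\right)} = \frac{2}{-9 + \left(2 + q\right) \left(-4 + u\right)} = \frac{2}{-9 + \left(-4 + u\right) \left(2 + q\right)}$)
$l{\left(X,k \right)} = 0$ ($l{\left(X,k \right)} = \left(-6\right) 0 = 0$)
$- 10 l{\left(-3,R{\left(H{\left(-1 \right)},5 \right)} \right)} \left(-15\right) = \left(-10\right) 0 \left(-15\right) = 0 \left(-15\right) = 0$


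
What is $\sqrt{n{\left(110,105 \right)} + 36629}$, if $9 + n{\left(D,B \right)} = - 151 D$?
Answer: $\sqrt{20010} \approx 141.46$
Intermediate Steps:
$n{\left(D,B \right)} = -9 - 151 D$
$\sqrt{n{\left(110,105 \right)} + 36629} = \sqrt{\left(-9 - 16610\right) + 36629} = \sqrt{-16619 + 36629} = \sqrt{20010}$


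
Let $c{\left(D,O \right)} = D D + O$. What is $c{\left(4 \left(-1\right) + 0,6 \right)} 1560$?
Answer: $34320$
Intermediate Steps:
$c{\left(D,O \right)} = O + D^{2}$ ($c{\left(D,O \right)} = D^{2} + O = O + D^{2}$)
$c{\left(4 \left(-1\right) + 0,6 \right)} 1560 = \left(6 + \left(4 \left(-1\right) + 0\right)^{2}\right) 1560 = \left(6 + \left(-4 + 0\right)^{2}\right) 1560 = \left(6 + \left(-4\right)^{2}\right) 1560 = \left(6 + 16\right) 1560 = 22 \cdot 1560 = 34320$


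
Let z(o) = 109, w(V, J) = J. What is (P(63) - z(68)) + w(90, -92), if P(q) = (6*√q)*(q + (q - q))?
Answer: -201 + 1134*√7 ≈ 2799.3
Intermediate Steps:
P(q) = 6*q^(3/2) (P(q) = (6*√q)*(q + 0) = (6*√q)*q = 6*q^(3/2))
(P(63) - z(68)) + w(90, -92) = (6*63^(3/2) - 1*109) - 92 = (6*(189*√7) - 109) - 92 = (1134*√7 - 109) - 92 = (-109 + 1134*√7) - 92 = -201 + 1134*√7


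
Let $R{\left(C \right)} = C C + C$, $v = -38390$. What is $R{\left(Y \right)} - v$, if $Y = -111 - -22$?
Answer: $46222$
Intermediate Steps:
$Y = -89$ ($Y = -111 + 22 = -89$)
$R{\left(C \right)} = C + C^{2}$ ($R{\left(C \right)} = C^{2} + C = C + C^{2}$)
$R{\left(Y \right)} - v = - 89 \left(1 - 89\right) - -38390 = \left(-89\right) \left(-88\right) + 38390 = 7832 + 38390 = 46222$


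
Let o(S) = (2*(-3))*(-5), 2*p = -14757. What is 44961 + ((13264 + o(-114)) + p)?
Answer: 101753/2 ≈ 50877.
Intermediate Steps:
p = -14757/2 (p = (1/2)*(-14757) = -14757/2 ≈ -7378.5)
o(S) = 30 (o(S) = -6*(-5) = 30)
44961 + ((13264 + o(-114)) + p) = 44961 + ((13264 + 30) - 14757/2) = 44961 + (13294 - 14757/2) = 44961 + 11831/2 = 101753/2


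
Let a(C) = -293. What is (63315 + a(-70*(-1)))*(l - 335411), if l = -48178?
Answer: -24174545958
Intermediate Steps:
(63315 + a(-70*(-1)))*(l - 335411) = (63315 - 293)*(-48178 - 335411) = 63022*(-383589) = -24174545958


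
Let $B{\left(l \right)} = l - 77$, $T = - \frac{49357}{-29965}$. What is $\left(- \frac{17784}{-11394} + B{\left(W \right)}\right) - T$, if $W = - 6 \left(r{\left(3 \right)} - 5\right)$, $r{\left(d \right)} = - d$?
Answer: $- \frac{551705066}{18967845} \approx -29.086$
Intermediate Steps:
$T = \frac{49357}{29965}$ ($T = \left(-49357\right) \left(- \frac{1}{29965}\right) = \frac{49357}{29965} \approx 1.6472$)
$W = 48$ ($W = - 6 \left(\left(-1\right) 3 - 5\right) = - 6 \left(-3 - 5\right) = \left(-6\right) \left(-8\right) = 48$)
$B{\left(l \right)} = -77 + l$
$\left(- \frac{17784}{-11394} + B{\left(W \right)}\right) - T = \left(- \frac{17784}{-11394} + \left(-77 + 48\right)\right) - \frac{49357}{29965} = \left(\left(-17784\right) \left(- \frac{1}{11394}\right) - 29\right) - \frac{49357}{29965} = \left(\frac{988}{633} - 29\right) - \frac{49357}{29965} = - \frac{17369}{633} - \frac{49357}{29965} = - \frac{551705066}{18967845}$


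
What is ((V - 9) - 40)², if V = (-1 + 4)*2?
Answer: 1849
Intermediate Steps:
V = 6 (V = 3*2 = 6)
((V - 9) - 40)² = ((6 - 9) - 40)² = (-3 - 40)² = (-43)² = 1849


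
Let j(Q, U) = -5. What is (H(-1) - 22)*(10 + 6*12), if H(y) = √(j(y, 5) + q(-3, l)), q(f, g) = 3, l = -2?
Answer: -1804 + 82*I*√2 ≈ -1804.0 + 115.97*I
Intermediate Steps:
H(y) = I*√2 (H(y) = √(-5 + 3) = √(-2) = I*√2)
(H(-1) - 22)*(10 + 6*12) = (I*√2 - 22)*(10 + 6*12) = (-22 + I*√2)*(10 + 72) = (-22 + I*√2)*82 = -1804 + 82*I*√2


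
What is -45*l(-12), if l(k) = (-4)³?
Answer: 2880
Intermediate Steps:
l(k) = -64
-45*l(-12) = -45*(-64) = 2880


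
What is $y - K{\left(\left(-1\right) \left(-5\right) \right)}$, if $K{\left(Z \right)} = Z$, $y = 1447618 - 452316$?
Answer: $995297$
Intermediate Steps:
$y = 995302$
$y - K{\left(\left(-1\right) \left(-5\right) \right)} = 995302 - \left(-1\right) \left(-5\right) = 995302 - 5 = 995297$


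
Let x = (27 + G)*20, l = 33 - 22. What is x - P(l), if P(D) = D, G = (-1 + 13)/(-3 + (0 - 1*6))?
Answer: 1507/3 ≈ 502.33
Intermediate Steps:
l = 11
G = -4/3 (G = 12/(-3 + (0 - 6)) = 12/(-3 - 6) = 12/(-9) = 12*(-⅑) = -4/3 ≈ -1.3333)
x = 1540/3 (x = (27 - 4/3)*20 = (77/3)*20 = 1540/3 ≈ 513.33)
x - P(l) = 1540/3 - 1*11 = 1540/3 - 11 = 1507/3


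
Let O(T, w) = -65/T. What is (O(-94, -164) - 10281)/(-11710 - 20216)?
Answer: 966349/3001044 ≈ 0.32200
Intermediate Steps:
(O(-94, -164) - 10281)/(-11710 - 20216) = (-65/(-94) - 10281)/(-11710 - 20216) = (-65*(-1/94) - 10281)/(-31926) = (65/94 - 10281)*(-1/31926) = -966349/94*(-1/31926) = 966349/3001044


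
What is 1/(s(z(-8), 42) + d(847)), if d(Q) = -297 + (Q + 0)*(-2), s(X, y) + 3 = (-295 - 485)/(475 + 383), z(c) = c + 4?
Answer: -11/21944 ≈ -0.00050128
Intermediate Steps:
z(c) = 4 + c
s(X, y) = -43/11 (s(X, y) = -3 + (-295 - 485)/(475 + 383) = -3 - 780/858 = -3 - 780*1/858 = -3 - 10/11 = -43/11)
d(Q) = -297 - 2*Q (d(Q) = -297 + Q*(-2) = -297 - 2*Q)
1/(s(z(-8), 42) + d(847)) = 1/(-43/11 + (-297 - 2*847)) = 1/(-43/11 + (-297 - 1694)) = 1/(-43/11 - 1991) = 1/(-21944/11) = -11/21944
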